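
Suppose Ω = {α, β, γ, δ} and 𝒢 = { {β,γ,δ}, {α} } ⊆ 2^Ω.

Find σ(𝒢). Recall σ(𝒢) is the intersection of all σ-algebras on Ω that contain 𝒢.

Begin from { {}, {α}, {β,γ,δ}, Ω } (that is, 𝒢 plus ∅ and Ω).
Step 1: no new sets; the family is a σ-algebra.

Hence σ(𝒢) has 4 members: { {}, {α}, {β,γ,δ}, Ω }.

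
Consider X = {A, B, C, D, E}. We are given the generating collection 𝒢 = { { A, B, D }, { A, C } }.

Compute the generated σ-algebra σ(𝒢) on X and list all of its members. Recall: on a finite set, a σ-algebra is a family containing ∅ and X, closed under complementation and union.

Take S₀ = 𝒢 ∪ {∅, X} = { {}, { A, C }, { A, B, D }, X }.
Round 1: 3 new —
  { C, E }  = X∖{ A, B, D }
  { B, D, E }  = X∖{ A, C }
  { A, B, C, D }  = { A, C } ∪ { A, B, D }
Round 2. New:
  { E }  = X∖{ A, B, C, D }
  { A, C, E }  = { A, C } ∪ { C, E }
  { A, B, D, E }  = { A, B, D } ∪ { B, D, E }
  { B, C, D, E }  = { C, E } ∪ { B, D, E }
Round 3: 3 new —
  { A }  = X∖{ B, C, D, E }
  { C }  = X∖{ A, B, D, E }
  { B, D }  = X∖{ A, C, E }
Round 4 adds 2:
  { A, E }  = { E } ∪ { A }
  { B, C, D }  = { C } ∪ { B, D }
Round 5: already closed under ᶜ and ∪.

|σ(𝒢)| = 16.  σ(𝒢) = { {}, { A }, { C }, { E }, { A, C }, { A, E }, { B, D }, { C, E }, { A, B, D }, { A, C, E }, { B, C, D }, { B, D, E }, { A, B, C, D }, { A, B, D, E }, { B, C, D, E }, X }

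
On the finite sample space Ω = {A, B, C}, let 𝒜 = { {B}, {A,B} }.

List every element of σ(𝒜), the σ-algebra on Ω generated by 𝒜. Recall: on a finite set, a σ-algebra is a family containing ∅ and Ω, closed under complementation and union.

σ(𝒜) (8 sets): { {}, {A}, {B}, {C}, {A,B}, {A,C}, {B,C}, Ω }

Trace:
Begin from { {}, {B}, {A,B}, Ω } (that is, 𝒜 plus ∅ and Ω).
Step 1. New:
  {C}  = {A,B}ᶜ
  {A,C}  = {B}ᶜ
  [6 total]
Step 2. New:
  {B,C}  = {C} ∪ {B}
  [7 total]
Step 3: +1 →
  {A}  = {B,C}ᶜ
  [8 total]
Step 4: no new sets; the family is a σ-algebra.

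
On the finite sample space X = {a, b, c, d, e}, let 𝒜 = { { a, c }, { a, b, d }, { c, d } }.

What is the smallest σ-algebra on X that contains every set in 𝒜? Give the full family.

Begin from { {}, { a, c }, { c, d }, { a, b, d }, X } (that is, 𝒜 plus ∅ and X).
Step 1 (5 new):
  { c, e }  = ᶜ of { a, b, d }
  { a, b, e }  = ᶜ of { c, d }
  { a, c, d }  = { c, d } ∪ { a, c }
  { b, d, e }  = ᶜ of { a, c }
  { a, b, c, d }  = { c, d } ∪ { a, b, d }
  [10 total]
Step 2: 8 new —
  { e }  = ᶜ of { a, b, c, d }
  { b, e }  = ᶜ of { a, c, d }
  { a, c, e }  = { a, c } ∪ { c, e }
  { c, d, e }  = { c, d } ∪ { c, e }
  { a, b, c, e }  = { a, b, e } ∪ { a, c }
  { a, b, d, e }  = { a, b, d } ∪ { a, b, e }
  { a, c, d, e }  = { a, c, d } ∪ { c, e }
  { b, c, d, e }  = { c, d } ∪ { b, d, e }
  [18 total]
Step 3 (7 new):
  { a }  = ᶜ of { b, c, d, e }
  { b }  = ᶜ of { a, c, d, e }
  { c }  = ᶜ of { a, b, d, e }
  { d }  = ᶜ of { a, b, c, e }
  { a, b }  = ᶜ of { c, d, e }
  { b, d }  = ᶜ of { a, c, e }
  { b, c, e }  = { b, e } ∪ { c, e }
  [25 total]
Step 4 (6 new):
  { a, d }  = ᶜ of { b, c, e }
  { a, e }  = { e } ∪ { a }
  { b, c }  = { b } ∪ { c }
  { d, e }  = { e } ∪ { d }
  { a, b, c }  = { a, b } ∪ { c }
  { b, c, d }  = { c, d } ∪ { b }
  [31 total]
Step 5 (1 new):
  { a, d, e }  = ᶜ of { b, c }
  [32 total]
Step 6: no new sets; the family is a σ-algebra.

σ(𝒜) = { {}, { a }, { b }, { c }, { d }, { e }, { a, b }, { a, c }, { a, d }, { a, e }, { b, c }, { b, d }, { b, e }, { c, d }, { c, e }, { d, e }, { a, b, c }, { a, b, d }, { a, b, e }, { a, c, d }, { a, c, e }, { a, d, e }, { b, c, d }, { b, c, e }, { b, d, e }, { c, d, e }, { a, b, c, d }, { a, b, c, e }, { a, b, d, e }, { a, c, d, e }, { b, c, d, e }, X }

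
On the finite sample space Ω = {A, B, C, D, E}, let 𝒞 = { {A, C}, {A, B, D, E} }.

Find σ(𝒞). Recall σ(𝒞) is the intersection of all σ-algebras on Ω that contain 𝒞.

|σ(𝒞)| = 8.  σ(𝒞) = { {}, {A}, {C}, {A, C}, {B, D, E}, {A, B, D, E}, {B, C, D, E}, Ω }

Derivation:
Initial family (4 sets): { {}, {A, C}, {A, B, D, E}, Ω }.
Round 1: 2 new —
  {C}  = {A, B, D, E}ᶜ
  {B, D, E}  = {A, C}ᶜ
  [6 total]
Round 2: 1 new —
  {B, C, D, E}  = {C} ∪ {B, D, E}
  [7 total]
Round 3 (1 new):
  {A}  = {B, C, D, E}ᶜ
  [8 total]
Round 4: no new sets; the family is a σ-algebra.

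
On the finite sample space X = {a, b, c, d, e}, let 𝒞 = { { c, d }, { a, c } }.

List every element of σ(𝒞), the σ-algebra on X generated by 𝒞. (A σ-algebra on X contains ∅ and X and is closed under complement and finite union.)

Begin from { ∅, { a, c }, { c, d }, X } (that is, 𝒞 plus ∅ and X).
Step 1: 3 new —
  { a, b, e }  = { c, d }ᶜ
  { a, c, d }  = { a, c } ∪ { c, d }
  { b, d, e }  = { a, c }ᶜ
  — 7 sets.
Step 2 (4 new):
  { b, e }  = { a, c, d }ᶜ
  { a, b, c, e }  = { a, b, e } ∪ { a, c }
  { a, b, d, e }  = { a, b, e } ∪ { b, d, e }
  { b, c, d, e }  = { c, d } ∪ { b, d, e }
  — 11 sets.
Step 3. New:
  { a }  = { b, c, d, e }ᶜ
  { c }  = { a, b, d, e }ᶜ
  { d }  = { a, b, c, e }ᶜ
  — 14 sets.
Step 4. New:
  { a, d }  = { d } ∪ { a }
  { b, c, e }  = { c } ∪ { b, e }
  — 16 sets.
Step 5: stable.

Hence σ(𝒞) has 16 members: { ∅, { a }, { c }, { d }, { a, c }, { a, d }, { b, e }, { c, d }, { a, b, e }, { a, c, d }, { b, c, e }, { b, d, e }, { a, b, c, e }, { a, b, d, e }, { b, c, d, e }, X }.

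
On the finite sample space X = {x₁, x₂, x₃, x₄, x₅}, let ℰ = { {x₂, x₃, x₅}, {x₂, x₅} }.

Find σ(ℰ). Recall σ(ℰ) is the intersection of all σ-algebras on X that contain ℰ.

|σ(ℰ)| = 8.  σ(ℰ) = { {}, {x₃}, {x₁, x₄}, {x₂, x₅}, {x₁, x₃, x₄}, {x₂, x₃, x₅}, {x₁, x₂, x₄, x₅}, X }

Working:
Begin from { {}, {x₂, x₅}, {x₂, x₃, x₅}, X } (that is, ℰ plus ∅ and X).
Iteration 1. New:
  {x₁, x₄}  = complement {x₂, x₃, x₅}
  {x₁, x₃, x₄}  = complement {x₂, x₅}
  (now 6)
Iteration 2. New:
  {x₁, x₂, x₄, x₅}  = {x₂, x₅} ∪ {x₁, x₄}
  (now 7)
Iteration 3: 1 new —
  {x₃}  = complement {x₁, x₂, x₄, x₅}
  (now 8)
After Iteration 4 the family is unchanged; done.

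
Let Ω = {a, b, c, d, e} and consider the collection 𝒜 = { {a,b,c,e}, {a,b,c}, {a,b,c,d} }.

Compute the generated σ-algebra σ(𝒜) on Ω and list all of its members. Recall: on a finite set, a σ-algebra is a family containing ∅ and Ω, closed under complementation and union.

Begin from { {}, {a,b,c}, {a,b,c,d}, {a,b,c,e}, Ω } (that is, 𝒜 plus ∅ and Ω).
Iteration 1 (3 new):
  {d}  = complement {a,b,c,e}
  {e}  = complement {a,b,c,d}
  {d,e}  = complement {a,b,c}
Iteration 2: closed — nothing new.

Hence σ(𝒜) has 8 members: { {}, {d}, {e}, {d,e}, {a,b,c}, {a,b,c,d}, {a,b,c,e}, Ω }.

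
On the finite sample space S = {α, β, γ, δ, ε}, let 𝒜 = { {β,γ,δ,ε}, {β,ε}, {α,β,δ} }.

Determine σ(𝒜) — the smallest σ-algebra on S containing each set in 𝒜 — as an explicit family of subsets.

Answer: σ(𝒜) = { {}, {α}, {β}, {γ}, {δ}, {ε}, {α,β}, {α,γ}, {α,δ}, {α,ε}, {β,γ}, {β,δ}, {β,ε}, {γ,δ}, {γ,ε}, {δ,ε}, {α,β,γ}, {α,β,δ}, {α,β,ε}, {α,γ,δ}, {α,γ,ε}, {α,δ,ε}, {β,γ,δ}, {β,γ,ε}, {β,δ,ε}, {γ,δ,ε}, {α,β,γ,δ}, {α,β,γ,ε}, {α,β,δ,ε}, {α,γ,δ,ε}, {β,γ,δ,ε}, S }

Working:
Seed the family with 𝒜 together with ∅ and S: { {}, {β,ε}, {α,β,δ}, {β,γ,δ,ε}, S }.
Iteration 1: +4 →
  {α}  = {β,γ,δ,ε}ᶜ
  {γ,ε}  = {α,β,δ}ᶜ
  {α,γ,δ}  = {β,ε}ᶜ
  {α,β,δ,ε}  = {β,ε} ∪ {α,β,δ}
  — 9 sets.
Iteration 2 adds 6:
  {γ}  = {α,β,δ,ε}ᶜ
  {α,β,ε}  = {β,ε} ∪ {α}
  {α,γ,ε}  = {γ,ε} ∪ {α}
  {β,γ,ε}  = {β,ε} ∪ {γ,ε}
  {α,β,γ,δ}  = {α,β,δ} ∪ {α,γ,δ}
  {α,γ,δ,ε}  = {α,γ,δ} ∪ {γ,ε}
  — 15 sets.
Iteration 3 adds 7:
  {β}  = {α,γ,δ,ε}ᶜ
  {ε}  = {α,β,γ,δ}ᶜ
  {α,γ}  = {γ} ∪ {α}
  {α,δ}  = {β,γ,ε}ᶜ
  {β,δ}  = {α,γ,ε}ᶜ
  {γ,δ}  = {α,β,ε}ᶜ
  {α,β,γ,ε}  = {γ} ∪ {α,β,ε}
  — 22 sets.
Iteration 4 adds 9:
  {δ}  = {α,β,γ,ε}ᶜ
  {α,β}  = {β} ∪ {α}
  {α,ε}  = {ε} ∪ {α}
  {β,γ}  = {β} ∪ {γ}
  {α,β,γ}  = {β} ∪ {α,γ}
  {α,δ,ε}  = {α,δ} ∪ {ε}
  {β,γ,δ}  = {γ,δ} ∪ {β}
  {β,δ,ε}  = {α,γ}ᶜ
  {γ,δ,ε}  = {γ,δ} ∪ {γ,ε}
  — 31 sets.
Iteration 5 adds 1:
  {δ,ε}  = {α,β,γ}ᶜ
  — 32 sets.
Iteration 6 adds nothing — fixpoint reached.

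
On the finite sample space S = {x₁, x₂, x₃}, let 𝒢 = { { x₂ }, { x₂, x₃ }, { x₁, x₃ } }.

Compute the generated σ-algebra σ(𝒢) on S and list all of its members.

Take S₀ = 𝒢 ∪ {∅, S} = { {  }, { x₂ }, { x₁, x₃ }, { x₂, x₃ }, S }.
Step 1. New:
  { x₁ }  = ᶜ of { x₂, x₃ }
  |family| = 6
Step 2 adds 1:
  { x₁, x₂ }  = { x₂ } ∪ { x₁ }
  |family| = 7
Step 3 (1 new):
  { x₃ }  = ᶜ of { x₁, x₂ }
  |family| = 8
Step 4 adds nothing — fixpoint reached.

|σ(𝒢)| = 8.  σ(𝒢) = { {  }, { x₁ }, { x₂ }, { x₃ }, { x₁, x₂ }, { x₁, x₃ }, { x₂, x₃ }, S }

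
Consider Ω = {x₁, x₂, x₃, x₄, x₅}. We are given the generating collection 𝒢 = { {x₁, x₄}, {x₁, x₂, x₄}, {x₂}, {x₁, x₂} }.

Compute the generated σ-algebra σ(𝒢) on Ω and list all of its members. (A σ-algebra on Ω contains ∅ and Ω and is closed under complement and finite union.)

|σ(𝒢)| = 16.  σ(𝒢) = { ∅, {x₁}, {x₂}, {x₄}, {x₁, x₂}, {x₁, x₄}, {x₂, x₄}, {x₃, x₅}, {x₁, x₂, x₄}, {x₁, x₃, x₅}, {x₂, x₃, x₅}, {x₃, x₄, x₅}, {x₁, x₂, x₃, x₅}, {x₁, x₃, x₄, x₅}, {x₂, x₃, x₄, x₅}, Ω }

Check:
Initial family (6 sets): { ∅, {x₂}, {x₁, x₂}, {x₁, x₄}, {x₁, x₂, x₄}, Ω }.
Pass 1: +4 →
  {x₃, x₅}  = Ω∖{x₁, x₂, x₄}
  {x₂, x₃, x₅}  = Ω∖{x₁, x₄}
  {x₃, x₄, x₅}  = Ω∖{x₁, x₂}
  {x₁, x₃, x₄, x₅}  = Ω∖{x₂}
  |family| = 10
Pass 2 (2 new):
  {x₁, x₂, x₃, x₅}  = {x₁, x₂} ∪ {x₂, x₃, x₅}
  {x₂, x₃, x₄, x₅}  = {x₃, x₄, x₅} ∪ {x₂}
  |family| = 12
Pass 3 (2 new):
  {x₁}  = Ω∖{x₂, x₃, x₄, x₅}
  {x₄}  = Ω∖{x₁, x₂, x₃, x₅}
  |family| = 14
Pass 4: 2 new —
  {x₂, x₄}  = {x₄} ∪ {x₂}
  {x₁, x₃, x₅}  = {x₃, x₅} ∪ {x₁}
  |family| = 16
Pass 5 adds nothing — fixpoint reached.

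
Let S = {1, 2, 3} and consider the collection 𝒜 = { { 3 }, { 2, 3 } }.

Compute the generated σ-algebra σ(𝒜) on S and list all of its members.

σ(𝒜) = { ∅, { 1 }, { 2 }, { 3 }, { 1, 2 }, { 1, 3 }, { 2, 3 }, S }

Working:
Take S₀ = 𝒜 ∪ {∅, S} = { ∅, { 3 }, { 2, 3 }, S }.
Pass 1: +2 →
  { 1 }  = complement { 2, 3 }
  { 1, 2 }  = complement { 3 }
Pass 2. New:
  { 1, 3 }  = { 3 } ∪ { 1 }
Pass 3 adds 1:
  { 2 }  = complement { 1, 3 }
Pass 4: stable.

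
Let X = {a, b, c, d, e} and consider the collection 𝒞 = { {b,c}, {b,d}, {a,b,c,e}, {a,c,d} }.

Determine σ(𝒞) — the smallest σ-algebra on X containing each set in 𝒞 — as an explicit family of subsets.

σ(𝒞) = { {}, {a}, {b}, {c}, {d}, {e}, {a,b}, {a,c}, {a,d}, {a,e}, {b,c}, {b,d}, {b,e}, {c,d}, {c,e}, {d,e}, {a,b,c}, {a,b,d}, {a,b,e}, {a,c,d}, {a,c,e}, {a,d,e}, {b,c,d}, {b,c,e}, {b,d,e}, {c,d,e}, {a,b,c,d}, {a,b,c,e}, {a,b,d,e}, {a,c,d,e}, {b,c,d,e}, X }

Trace:
Initial family (6 sets): { {}, {b,c}, {b,d}, {a,c,d}, {a,b,c,e}, X }.
Pass 1. New:
  {d}  = complement {a,b,c,e}
  {b,e}  = complement {a,c,d}
  {a,c,e}  = complement {b,d}
  {a,d,e}  = complement {b,c}
  {b,c,d}  = {b,c} ∪ {b,d}
  {a,b,c,d}  = {a,c,d} ∪ {b,c}
  (now 12)
Pass 2: 7 new —
  {e}  = complement {a,b,c,d}
  {a,e}  = complement {b,c,d}
  {b,c,e}  = {b,e} ∪ {b,c}
  {b,d,e}  = {b,e} ∪ {d}
  {a,b,d,e}  = {a,d,e} ∪ {b,e}
  {a,c,d,e}  = {a,d,e} ∪ {a,c,e}
  {b,c,d,e}  = {b,e} ∪ {b,c,d}
  (now 19)
Pass 3. New:
  {a}  = complement {b,c,d,e}
  {b}  = complement {a,c,d,e}
  {c}  = complement {a,b,d,e}
  {a,c}  = complement {b,d,e}
  {a,d}  = complement {b,c,e}
  {d,e}  = {e} ∪ {d}
  {a,b,e}  = {b,e} ∪ {a,e}
  (now 26)
Pass 4 (6 new):
  {a,b}  = {b} ∪ {a}
  {c,d}  = complement {a,b,e}
  {c,e}  = {e} ∪ {c}
  {a,b,c}  = complement {d,e}
  {a,b,d}  = {b} ∪ {a,d}
  {c,d,e}  = {d,e} ∪ {c}
  (now 32)
Pass 5: no new sets; the family is a σ-algebra.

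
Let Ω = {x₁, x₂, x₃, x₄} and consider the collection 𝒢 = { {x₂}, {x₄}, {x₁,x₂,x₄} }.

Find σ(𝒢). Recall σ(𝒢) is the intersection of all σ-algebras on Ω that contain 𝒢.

Answer: σ(𝒢) = { {}, {x₁}, {x₂}, {x₃}, {x₄}, {x₁,x₂}, {x₁,x₃}, {x₁,x₄}, {x₂,x₃}, {x₂,x₄}, {x₃,x₄}, {x₁,x₂,x₃}, {x₁,x₂,x₄}, {x₁,x₃,x₄}, {x₂,x₃,x₄}, Ω }

Derivation:
Take S₀ = 𝒢 ∪ {∅, Ω} = { {}, {x₂}, {x₄}, {x₁,x₂,x₄}, Ω }.
Step 1: +4 →
  {x₃}  = {x₁,x₂,x₄}ᶜ
  {x₂,x₄}  = {x₄} ∪ {x₂}
  {x₁,x₂,x₃}  = {x₄}ᶜ
  {x₁,x₃,x₄}  = {x₂}ᶜ
  [9 total]
Step 2: +4 →
  {x₁,x₃}  = {x₂,x₄}ᶜ
  {x₂,x₃}  = {x₂} ∪ {x₃}
  {x₃,x₄}  = {x₃} ∪ {x₄}
  {x₂,x₃,x₄}  = {x₃} ∪ {x₂,x₄}
  [13 total]
Step 3 adds 3:
  {x₁}  = {x₂,x₃,x₄}ᶜ
  {x₁,x₂}  = {x₃,x₄}ᶜ
  {x₁,x₄}  = {x₂,x₃}ᶜ
  [16 total]
After Step 4 the family is unchanged; done.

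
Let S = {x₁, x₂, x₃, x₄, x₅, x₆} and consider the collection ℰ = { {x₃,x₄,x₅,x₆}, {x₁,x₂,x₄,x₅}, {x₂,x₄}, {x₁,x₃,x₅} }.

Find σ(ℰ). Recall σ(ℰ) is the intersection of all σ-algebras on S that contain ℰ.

Start: ℰ ∪ {∅, S} = { {}, {x₂,x₄}, {x₁,x₃,x₅}, {x₁,x₂,x₄,x₅}, {x₃,x₄,x₅,x₆}, S }.
Iteration 1 adds 7:
  {x₁,x₂}  = ᶜ of {x₃,x₄,x₅,x₆}
  {x₃,x₆}  = ᶜ of {x₁,x₂,x₄,x₅}
  {x₂,x₄,x₆}  = ᶜ of {x₁,x₃,x₅}
  {x₁,x₃,x₅,x₆}  = ᶜ of {x₂,x₄}
  {x₁,x₂,x₃,x₄,x₅}  = {x₁,x₃,x₅} ∪ {x₁,x₂,x₄,x₅}
  {x₁,x₃,x₄,x₅,x₆}  = {x₃,x₄,x₅,x₆} ∪ {x₁,x₃,x₅}
  {x₂,x₃,x₄,x₅,x₆}  = {x₃,x₄,x₅,x₆} ∪ {x₂,x₄}
Iteration 2 adds 10:
  {x₁}  = ᶜ of {x₂,x₃,x₄,x₅,x₆}
  {x₂}  = ᶜ of {x₁,x₃,x₄,x₅,x₆}
  {x₆}  = ᶜ of {x₁,x₂,x₃,x₄,x₅}
  {x₁,x₂,x₄}  = {x₁,x₂} ∪ {x₂,x₄}
  {x₁,x₂,x₃,x₅}  = {x₁,x₂} ∪ {x₁,x₃,x₅}
  {x₁,x₂,x₃,x₆}  = {x₁,x₂} ∪ {x₃,x₆}
  {x₁,x₂,x₄,x₆}  = {x₂,x₄,x₆} ∪ {x₁,x₂}
  {x₂,x₃,x₄,x₆}  = {x₂,x₄,x₆} ∪ {x₃,x₆}
  {x₁,x₂,x₃,x₅,x₆}  = {x₁,x₃,x₅,x₆} ∪ {x₁,x₂}
  {x₁,x₂,x₄,x₅,x₆}  = {x₂,x₄,x₆} ∪ {x₁,x₂,x₄,x₅}
Iteration 3 adds 13:
  {x₃}  = ᶜ of {x₁,x₂,x₄,x₅,x₆}
  {x₄}  = ᶜ of {x₁,x₂,x₃,x₅,x₆}
  {x₁,x₅}  = ᶜ of {x₂,x₃,x₄,x₆}
  {x₁,x₆}  = {x₆} ∪ {x₁}
  {x₂,x₆}  = {x₂} ∪ {x₆}
  {x₃,x₅}  = ᶜ of {x₁,x₂,x₄,x₆}
  {x₄,x₅}  = ᶜ of {x₁,x₂,x₃,x₆}
  {x₄,x₆}  = ᶜ of {x₁,x₂,x₃,x₅}
  {x₁,x₂,x₆}  = {x₁,x₂} ∪ {x₆}
  {x₁,x₃,x₆}  = {x₃,x₆} ∪ {x₁}
  {x₂,x₃,x₆}  = {x₂} ∪ {x₃,x₆}
  {x₃,x₅,x₆}  = ᶜ of {x₁,x₂,x₄}
  {x₁,x₂,x₃,x₄,x₆}  = {x₂,x₄,x₆} ∪ {x₁,x₂,x₃,x₆}
Iteration 4 adds 24:
  {x₅}  = ᶜ of {x₁,x₂,x₃,x₄,x₆}
  {x₁,x₃}  = {x₁} ∪ {x₃}
  {x₁,x₄}  = {x₁} ∪ {x₄}
  {x₂,x₃}  = {x₂} ∪ {x₃}
  {x₃,x₄}  = {x₃} ∪ {x₄}
  {x₁,x₂,x₃}  = {x₁,x₂} ∪ {x₃}
  {x₁,x₂,x₅}  = {x₁,x₂} ∪ {x₁,x₅}
  {x₁,x₄,x₅}  = ᶜ of {x₂,x₃,x₆}
  {x₁,x₄,x₆}  = {x₁} ∪ {x₄,x₆}
  {x₁,x₅,x₆}  = {x₁,x₆} ∪ {x₁,x₅}
  {x₂,x₃,x₄}  = {x₃} ∪ {x₂,x₄}
  {x₂,x₃,x₅}  = {x₂} ∪ {x₃,x₅}
  {x₂,x₄,x₅}  = ᶜ of {x₁,x₃,x₆}
  {x₃,x₄,x₅}  = ᶜ of {x₁,x₂,x₆}
  {x₃,x₄,x₆}  = {x₃} ∪ {x₄,x₆}
  {x₄,x₅,x₆}  = {x₆} ∪ {x₄,x₅}
  {x₁,x₂,x₃,x₄}  = {x₁,x₂,x₄} ∪ {x₃}
  {x₁,x₂,x₅,x₆}  = {x₂,x₆} ∪ {x₁,x₅}
  {x₁,x₃,x₄,x₅}  = ᶜ of {x₂,x₆}
  {x₁,x₃,x₄,x₆}  = {x₁,x₃,x₆} ∪ {x₄}
  {x₁,x₄,x₅,x₆}  = {x₁,x₆} ∪ {x₄,x₅}
  {x₂,x₃,x₄,x₅}  = ᶜ of {x₁,x₆}
  {x₂,x₃,x₅,x₆}  = {x₂,x₃,x₆} ∪ {x₃,x₅,x₆}
  {x₂,x₄,x₅,x₆}  = {x₂,x₄,x₆} ∪ {x₄,x₅}
Iteration 5 (4 new):
  {x₂,x₅}  = ᶜ of {x₁,x₃,x₄,x₆}
  {x₅,x₆}  = ᶜ of {x₁,x₂,x₃,x₄}
  {x₁,x₃,x₄}  = {x₃,x₄} ∪ {x₁,x₄}
  {x₂,x₅,x₆}  = {x₂,x₆} ∪ {x₅}
Iteration 6: stable.

|σ(ℰ)| = 64.  σ(ℰ) = { {}, {x₁}, {x₂}, {x₃}, {x₄}, {x₅}, {x₆}, {x₁,x₂}, {x₁,x₃}, {x₁,x₄}, {x₁,x₅}, {x₁,x₆}, {x₂,x₃}, {x₂,x₄}, {x₂,x₅}, {x₂,x₆}, {x₃,x₄}, {x₃,x₅}, {x₃,x₆}, {x₄,x₅}, {x₄,x₆}, {x₅,x₆}, {x₁,x₂,x₃}, {x₁,x₂,x₄}, {x₁,x₂,x₅}, {x₁,x₂,x₆}, {x₁,x₃,x₄}, {x₁,x₃,x₅}, {x₁,x₃,x₆}, {x₁,x₄,x₅}, {x₁,x₄,x₆}, {x₁,x₅,x₆}, {x₂,x₃,x₄}, {x₂,x₃,x₅}, {x₂,x₃,x₆}, {x₂,x₄,x₅}, {x₂,x₄,x₆}, {x₂,x₅,x₆}, {x₃,x₄,x₅}, {x₃,x₄,x₆}, {x₃,x₅,x₆}, {x₄,x₅,x₆}, {x₁,x₂,x₃,x₄}, {x₁,x₂,x₃,x₅}, {x₁,x₂,x₃,x₆}, {x₁,x₂,x₄,x₅}, {x₁,x₂,x₄,x₆}, {x₁,x₂,x₅,x₆}, {x₁,x₃,x₄,x₅}, {x₁,x₃,x₄,x₆}, {x₁,x₃,x₅,x₆}, {x₁,x₄,x₅,x₆}, {x₂,x₃,x₄,x₅}, {x₂,x₃,x₄,x₆}, {x₂,x₃,x₅,x₆}, {x₂,x₄,x₅,x₆}, {x₃,x₄,x₅,x₆}, {x₁,x₂,x₃,x₄,x₅}, {x₁,x₂,x₃,x₄,x₆}, {x₁,x₂,x₃,x₅,x₆}, {x₁,x₂,x₄,x₅,x₆}, {x₁,x₃,x₄,x₅,x₆}, {x₂,x₃,x₄,x₅,x₆}, S }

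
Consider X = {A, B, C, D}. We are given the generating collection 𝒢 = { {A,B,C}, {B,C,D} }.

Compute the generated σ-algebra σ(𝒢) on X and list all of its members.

Take S₀ = 𝒢 ∪ {∅, X} = { {}, {A,B,C}, {B,C,D}, X }.
Step 1 (2 new):
  {A}  = complement {B,C,D}
  {D}  = complement {A,B,C}
  |family| = 6
Step 2 adds 1:
  {A,D}  = {D} ∪ {A}
  |family| = 7
Step 3: +1 →
  {B,C}  = complement {A,D}
  |family| = 8
Step 4: already closed under ᶜ and ∪.

σ(𝒢) = { {}, {A}, {D}, {A,D}, {B,C}, {A,B,C}, {B,C,D}, X }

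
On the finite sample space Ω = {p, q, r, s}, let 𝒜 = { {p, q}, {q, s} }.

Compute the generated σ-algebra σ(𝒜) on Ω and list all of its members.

σ(𝒜) = { {}, {p}, {q}, {r}, {s}, {p, q}, {p, r}, {p, s}, {q, r}, {q, s}, {r, s}, {p, q, r}, {p, q, s}, {p, r, s}, {q, r, s}, Ω }

Check:
Initial family (4 sets): { {}, {p, q}, {q, s}, Ω }.
Iteration 1 adds 3:
  {p, r}  = ᶜ of {q, s}
  {r, s}  = ᶜ of {p, q}
  {p, q, s}  = {p, q} ∪ {q, s}
  [7 total]
Iteration 2. New:
  {r}  = ᶜ of {p, q, s}
  {p, q, r}  = {p, q} ∪ {p, r}
  {p, r, s}  = {r, s} ∪ {p, r}
  {q, r, s}  = {r, s} ∪ {q, s}
  [11 total]
Iteration 3 adds 3:
  {p}  = ᶜ of {q, r, s}
  {q}  = ᶜ of {p, r, s}
  {s}  = ᶜ of {p, q, r}
  [14 total]
Iteration 4 (2 new):
  {p, s}  = {s} ∪ {p}
  {q, r}  = {r} ∪ {q}
  [16 total]
Iteration 5: already closed under ᶜ and ∪.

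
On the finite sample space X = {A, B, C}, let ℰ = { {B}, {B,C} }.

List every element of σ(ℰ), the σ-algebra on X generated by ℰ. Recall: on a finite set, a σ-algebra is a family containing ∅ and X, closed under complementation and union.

|σ(ℰ)| = 8.  σ(ℰ) = { ∅, {A}, {B}, {C}, {A,B}, {A,C}, {B,C}, X }

Trace:
Begin from { ∅, {B}, {B,C}, X } (that is, ℰ plus ∅ and X).
Pass 1: +2 →
  {A}  = complement {B,C}
  {A,C}  = complement {B}
  (now 6)
Pass 2 (1 new):
  {A,B}  = {B} ∪ {A}
  (now 7)
Pass 3. New:
  {C}  = complement {A,B}
  (now 8)
Pass 4: stable.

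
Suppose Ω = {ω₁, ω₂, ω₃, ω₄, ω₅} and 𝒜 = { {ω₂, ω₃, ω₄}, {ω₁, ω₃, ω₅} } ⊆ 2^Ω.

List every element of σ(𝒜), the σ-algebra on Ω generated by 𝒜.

|σ(𝒜)| = 8.  σ(𝒜) = { {}, {ω₃}, {ω₁, ω₅}, {ω₂, ω₄}, {ω₁, ω₃, ω₅}, {ω₂, ω₃, ω₄}, {ω₁, ω₂, ω₄, ω₅}, Ω }

Trace:
Take S₀ = 𝒜 ∪ {∅, Ω} = { {}, {ω₁, ω₃, ω₅}, {ω₂, ω₃, ω₄}, Ω }.
Iteration 1 adds 2:
  {ω₁, ω₅}  = Ω∖{ω₂, ω₃, ω₄}
  {ω₂, ω₄}  = Ω∖{ω₁, ω₃, ω₅}
  |family| = 6
Iteration 2 adds 1:
  {ω₁, ω₂, ω₄, ω₅}  = {ω₁, ω₅} ∪ {ω₂, ω₄}
  |family| = 7
Iteration 3 (1 new):
  {ω₃}  = Ω∖{ω₁, ω₂, ω₄, ω₅}
  |family| = 8
Iteration 4: already closed under ᶜ and ∪.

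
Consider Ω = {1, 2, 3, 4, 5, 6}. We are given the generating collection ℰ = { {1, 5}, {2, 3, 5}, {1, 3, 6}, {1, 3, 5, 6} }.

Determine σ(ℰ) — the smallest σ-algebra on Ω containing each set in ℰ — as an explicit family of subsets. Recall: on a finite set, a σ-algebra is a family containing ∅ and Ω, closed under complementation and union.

|σ(ℰ)| = 64.  σ(ℰ) = { {}, {1}, {2}, {3}, {4}, {5}, {6}, {1, 2}, {1, 3}, {1, 4}, {1, 5}, {1, 6}, {2, 3}, {2, 4}, {2, 5}, {2, 6}, {3, 4}, {3, 5}, {3, 6}, {4, 5}, {4, 6}, {5, 6}, {1, 2, 3}, {1, 2, 4}, {1, 2, 5}, {1, 2, 6}, {1, 3, 4}, {1, 3, 5}, {1, 3, 6}, {1, 4, 5}, {1, 4, 6}, {1, 5, 6}, {2, 3, 4}, {2, 3, 5}, {2, 3, 6}, {2, 4, 5}, {2, 4, 6}, {2, 5, 6}, {3, 4, 5}, {3, 4, 6}, {3, 5, 6}, {4, 5, 6}, {1, 2, 3, 4}, {1, 2, 3, 5}, {1, 2, 3, 6}, {1, 2, 4, 5}, {1, 2, 4, 6}, {1, 2, 5, 6}, {1, 3, 4, 5}, {1, 3, 4, 6}, {1, 3, 5, 6}, {1, 4, 5, 6}, {2, 3, 4, 5}, {2, 3, 4, 6}, {2, 3, 5, 6}, {2, 4, 5, 6}, {3, 4, 5, 6}, {1, 2, 3, 4, 5}, {1, 2, 3, 4, 6}, {1, 2, 3, 5, 6}, {1, 2, 4, 5, 6}, {1, 3, 4, 5, 6}, {2, 3, 4, 5, 6}, Ω }

Trace:
Seed the family with ℰ together with ∅ and Ω: { {}, {1, 5}, {1, 3, 6}, {2, 3, 5}, {1, 3, 5, 6}, Ω }.
Step 1: 6 new —
  {2, 4}  = {1, 3, 5, 6}ᶜ
  {1, 4, 6}  = {2, 3, 5}ᶜ
  {2, 4, 5}  = {1, 3, 6}ᶜ
  {1, 2, 3, 5}  = {2, 3, 5} ∪ {1, 5}
  {2, 3, 4, 6}  = {1, 5}ᶜ
  {1, 2, 3, 5, 6}  = {1, 3, 5, 6} ∪ {2, 3, 5}
  [12 total]
Step 2: 12 new —
  {4}  = {1, 2, 3, 5, 6}ᶜ
  {4, 6}  = {1, 2, 3, 5}ᶜ
  {1, 2, 4, 5}  = {1, 5} ∪ {2, 4}
  {1, 2, 4, 6}  = {1, 4, 6} ∪ {2, 4}
  {1, 3, 4, 6}  = {1, 3, 6} ∪ {1, 4, 6}
  {1, 4, 5, 6}  = {1, 4, 6} ∪ {1, 5}
  {2, 3, 4, 5}  = {2, 3, 5} ∪ {2, 4}
  {1, 2, 3, 4, 5}  = {1, 2, 3, 5} ∪ {2, 4}
  {1, 2, 3, 4, 6}  = {1, 3, 6} ∪ {2, 3, 4, 6}
  {1, 2, 4, 5, 6}  = {1, 4, 6} ∪ {2, 4, 5}
  {1, 3, 4, 5, 6}  = {1, 3, 5, 6} ∪ {1, 4, 6}
  {2, 3, 4, 5, 6}  = {2, 3, 5} ∪ {2, 3, 4, 6}
  [24 total]
Step 3: +13 →
  {1}  = {2, 3, 4, 5, 6}ᶜ
  {2}  = {1, 3, 4, 5, 6}ᶜ
  {3}  = {1, 2, 4, 5, 6}ᶜ
  {5}  = {1, 2, 3, 4, 6}ᶜ
  {6}  = {1, 2, 3, 4, 5}ᶜ
  {1, 6}  = {2, 3, 4, 5}ᶜ
  {2, 3}  = {1, 4, 5, 6}ᶜ
  {2, 5}  = {1, 3, 4, 6}ᶜ
  {3, 5}  = {1, 2, 4, 6}ᶜ
  {3, 6}  = {1, 2, 4, 5}ᶜ
  {1, 4, 5}  = {1, 5} ∪ {4}
  {2, 4, 6}  = {4, 6} ∪ {2, 4}
  {2, 4, 5, 6}  = {4, 6} ∪ {2, 4, 5}
  [37 total]
Step 4 (25 new):
  {1, 2}  = {1} ∪ {2}
  {1, 3}  = {2, 4, 5, 6}ᶜ
  {1, 4}  = {1} ∪ {4}
  {2, 6}  = {2} ∪ {6}
  {3, 4}  = {3} ∪ {4}
  {4, 5}  = {5} ∪ {4}
  {5, 6}  = {6} ∪ {5}
  {1, 2, 3}  = {1} ∪ {2, 3}
  {1, 2, 4}  = {1} ∪ {2, 4}
  {1, 2, 5}  = {2, 5} ∪ {1}
  {1, 2, 6}  = {1, 6} ∪ {2}
  {1, 3, 5}  = {2, 4, 6}ᶜ
  {1, 5, 6}  = {1, 6} ∪ {5}
  {2, 3, 4}  = {3} ∪ {2, 4}
  {2, 3, 6}  = {1, 4, 5}ᶜ
  {2, 5, 6}  = {2, 5} ∪ {6}
  {3, 4, 5}  = {4} ∪ {3, 5}
  {3, 4, 6}  = {3} ∪ {4, 6}
  {3, 5, 6}  = {6} ∪ {3, 5}
  {4, 5, 6}  = {5} ∪ {4, 6}
  {1, 2, 3, 6}  = {1, 3, 6} ∪ {2}
  {1, 2, 5, 6}  = {2, 5} ∪ {1, 6}
  {1, 3, 4, 5}  = {1, 4, 5} ∪ {3}
  {2, 3, 5, 6}  = {2, 5} ∪ {3, 6}
  {3, 4, 5, 6}  = {3, 5} ∪ {4, 6}
  [62 total]
Step 5 adds 2:
  {1, 3, 4}  = {2, 5, 6}ᶜ
  {1, 2, 3, 4}  = {5, 6}ᶜ
  [64 total]
After Step 6 the family is unchanged; done.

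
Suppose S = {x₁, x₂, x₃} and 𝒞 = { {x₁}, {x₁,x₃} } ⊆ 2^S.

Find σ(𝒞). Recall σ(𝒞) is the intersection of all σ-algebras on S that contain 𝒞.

Seed the family with 𝒞 together with ∅ and S: { {}, {x₁}, {x₁,x₃}, S }.
Step 1. New:
  {x₂}  = complement {x₁,x₃}
  {x₂,x₃}  = complement {x₁}
  |family| = 6
Step 2: +1 →
  {x₁,x₂}  = {x₂} ∪ {x₁}
  |family| = 7
Step 3: 1 new —
  {x₃}  = complement {x₁,x₂}
  |family| = 8
Step 4 adds nothing — fixpoint reached.

Therefore σ(𝒞) = { {}, {x₁}, {x₂}, {x₃}, {x₁,x₂}, {x₁,x₃}, {x₂,x₃}, S } (|σ(𝒞)| = 8).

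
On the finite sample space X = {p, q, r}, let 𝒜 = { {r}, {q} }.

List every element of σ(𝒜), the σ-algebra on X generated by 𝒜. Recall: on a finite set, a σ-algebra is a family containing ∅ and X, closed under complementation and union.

Start: 𝒜 ∪ {∅, X} = { {}, {q}, {r}, X }.
Step 1 adds 3:
  {p, q}  = ᶜ of {r}
  {p, r}  = ᶜ of {q}
  {q, r}  = {r} ∪ {q}
  (now 7)
Step 2: +1 →
  {p}  = ᶜ of {q, r}
  (now 8)
Step 3: no new sets; the family is a σ-algebra.

σ(𝒜) = { {}, {p}, {q}, {r}, {p, q}, {p, r}, {q, r}, X }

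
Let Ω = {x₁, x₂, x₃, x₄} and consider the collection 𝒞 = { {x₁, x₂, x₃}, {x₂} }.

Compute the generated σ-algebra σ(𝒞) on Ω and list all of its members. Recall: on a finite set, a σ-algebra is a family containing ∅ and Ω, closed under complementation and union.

Initial family (4 sets): { ∅, {x₂}, {x₁, x₂, x₃}, Ω }.
Round 1 adds 2:
  {x₄}  = Ω∖{x₁, x₂, x₃}
  {x₁, x₃, x₄}  = Ω∖{x₂}
  |family| = 6
Round 2: 1 new —
  {x₂, x₄}  = {x₄} ∪ {x₂}
  |family| = 7
Round 3 adds 1:
  {x₁, x₃}  = Ω∖{x₂, x₄}
  |family| = 8
Round 4 adds nothing — fixpoint reached.

Therefore σ(𝒞) = { ∅, {x₂}, {x₄}, {x₁, x₃}, {x₂, x₄}, {x₁, x₂, x₃}, {x₁, x₃, x₄}, Ω } (|σ(𝒞)| = 8).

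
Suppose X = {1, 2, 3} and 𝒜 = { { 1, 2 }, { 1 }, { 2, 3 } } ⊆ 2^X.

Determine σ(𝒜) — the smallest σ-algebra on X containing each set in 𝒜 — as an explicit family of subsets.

Seed the family with 𝒜 together with ∅ and X: { {}, { 1 }, { 1, 2 }, { 2, 3 }, X }.
Iteration 1: +1 →
  { 3 }  = complement { 1, 2 }
  |family| = 6
Iteration 2 adds 1:
  { 1, 3 }  = { 3 } ∪ { 1 }
  |family| = 7
Iteration 3 adds 1:
  { 2 }  = complement { 1, 3 }
  |family| = 8
Iteration 4: already closed under ᶜ and ∪.

σ(𝒜) = { {}, { 1 }, { 2 }, { 3 }, { 1, 2 }, { 1, 3 }, { 2, 3 }, X }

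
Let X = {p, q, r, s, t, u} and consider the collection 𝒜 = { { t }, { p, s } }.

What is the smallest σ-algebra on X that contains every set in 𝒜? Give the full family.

Initial family (4 sets): { {}, { t }, { p, s }, X }.
Pass 1: +3 →
  { p, s, t }  = { t } ∪ { p, s }
  { q, r, t, u }  = ᶜ of { p, s }
  { p, q, r, s, u }  = ᶜ of { t }
  |family| = 7
Pass 2 adds 1:
  { q, r, u }  = ᶜ of { p, s, t }
  |family| = 8
Pass 3: stable.

Therefore σ(𝒜) = { {}, { t }, { p, s }, { p, s, t }, { q, r, u }, { q, r, t, u }, { p, q, r, s, u }, X } (|σ(𝒜)| = 8).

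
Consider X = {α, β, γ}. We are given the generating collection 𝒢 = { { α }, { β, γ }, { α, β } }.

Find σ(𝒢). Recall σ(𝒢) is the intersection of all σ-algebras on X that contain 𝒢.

Initial family (5 sets): { {}, { α }, { α, β }, { β, γ }, X }.
Round 1 adds 1:
  { γ }  = ᶜ of { α, β }
Round 2 (1 new):
  { α, γ }  = { γ } ∪ { α }
Round 3 (1 new):
  { β }  = ᶜ of { α, γ }
Round 4: no new sets; the family is a σ-algebra.

|σ(𝒢)| = 8.  σ(𝒢) = { {}, { α }, { β }, { γ }, { α, β }, { α, γ }, { β, γ }, X }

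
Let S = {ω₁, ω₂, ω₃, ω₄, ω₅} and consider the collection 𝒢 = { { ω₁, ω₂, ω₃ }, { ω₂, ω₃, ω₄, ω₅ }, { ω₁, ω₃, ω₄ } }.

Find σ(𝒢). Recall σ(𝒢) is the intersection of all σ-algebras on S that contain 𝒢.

σ(𝒢) = { {  }, { ω₁ }, { ω₂ }, { ω₃ }, { ω₄ }, { ω₅ }, { ω₁, ω₂ }, { ω₁, ω₃ }, { ω₁, ω₄ }, { ω₁, ω₅ }, { ω₂, ω₃ }, { ω₂, ω₄ }, { ω₂, ω₅ }, { ω₃, ω₄ }, { ω₃, ω₅ }, { ω₄, ω₅ }, { ω₁, ω₂, ω₃ }, { ω₁, ω₂, ω₄ }, { ω₁, ω₂, ω₅ }, { ω₁, ω₃, ω₄ }, { ω₁, ω₃, ω₅ }, { ω₁, ω₄, ω₅ }, { ω₂, ω₃, ω₄ }, { ω₂, ω₃, ω₅ }, { ω₂, ω₄, ω₅ }, { ω₃, ω₄, ω₅ }, { ω₁, ω₂, ω₃, ω₄ }, { ω₁, ω₂, ω₃, ω₅ }, { ω₁, ω₂, ω₄, ω₅ }, { ω₁, ω₃, ω₄, ω₅ }, { ω₂, ω₃, ω₄, ω₅ }, S }

Derivation:
Seed the family with 𝒢 together with ∅ and S: { {  }, { ω₁, ω₂, ω₃ }, { ω₁, ω₃, ω₄ }, { ω₂, ω₃, ω₄, ω₅ }, S }.
Iteration 1: 4 new —
  { ω₁ }  = S∖{ ω₂, ω₃, ω₄, ω₅ }
  { ω₂, ω₅ }  = S∖{ ω₁, ω₃, ω₄ }
  { ω₄, ω₅ }  = S∖{ ω₁, ω₂, ω₃ }
  { ω₁, ω₂, ω₃, ω₄ }  = { ω₁, ω₃, ω₄ } ∪ { ω₁, ω₂, ω₃ }
  — 9 sets.
Iteration 2: 6 new —
  { ω₅ }  = S∖{ ω₁, ω₂, ω₃, ω₄ }
  { ω₁, ω₂, ω₅ }  = { ω₂, ω₅ } ∪ { ω₁ }
  { ω₁, ω₄, ω₅ }  = { ω₄, ω₅ } ∪ { ω₁ }
  { ω₂, ω₄, ω₅ }  = { ω₂, ω₅ } ∪ { ω₄, ω₅ }
  { ω₁, ω₂, ω₃, ω₅ }  = { ω₂, ω₅ } ∪ { ω₁, ω₂, ω₃ }
  { ω₁, ω₃, ω₄, ω₅ }  = { ω₄, ω₅ } ∪ { ω₁, ω₃, ω₄ }
  — 15 sets.
Iteration 3: +7 →
  { ω₂ }  = S∖{ ω₁, ω₃, ω₄, ω₅ }
  { ω₄ }  = S∖{ ω₁, ω₂, ω₃, ω₅ }
  { ω₁, ω₃ }  = S∖{ ω₂, ω₄, ω₅ }
  { ω₁, ω₅ }  = { ω₅ } ∪ { ω₁ }
  { ω₂, ω₃ }  = S∖{ ω₁, ω₄, ω₅ }
  { ω₃, ω₄ }  = S∖{ ω₁, ω₂, ω₅ }
  { ω₁, ω₂, ω₄, ω₅ }  = { ω₄, ω₅ } ∪ { ω₁, ω₂, ω₅ }
  — 22 sets.
Iteration 4: +8 →
  { ω₃ }  = S∖{ ω₁, ω₂, ω₄, ω₅ }
  { ω₁, ω₂ }  = { ω₂ } ∪ { ω₁ }
  { ω₁, ω₄ }  = { ω₄ } ∪ { ω₁ }
  { ω₂, ω₄ }  = { ω₂ } ∪ { ω₄ }
  { ω₁, ω₃, ω₅ }  = { ω₁, ω₃ } ∪ { ω₁, ω₅ }
  { ω₂, ω₃, ω₄ }  = S∖{ ω₁, ω₅ }
  { ω₂, ω₃, ω₅ }  = { ω₂, ω₅ } ∪ { ω₂, ω₃ }
  { ω₃, ω₄, ω₅ }  = { ω₃, ω₄ } ∪ { ω₄, ω₅ }
  — 30 sets.
Iteration 5. New:
  { ω₃, ω₅ }  = { ω₅ } ∪ { ω₃ }
  { ω₁, ω₂, ω₄ }  = { ω₁, ω₂ } ∪ { ω₁, ω₄ }
  — 32 sets.
After Iteration 6 the family is unchanged; done.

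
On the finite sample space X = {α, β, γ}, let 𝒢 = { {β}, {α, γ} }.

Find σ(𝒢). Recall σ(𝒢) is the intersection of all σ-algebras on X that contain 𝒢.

|σ(𝒢)| = 4.  σ(𝒢) = { {}, {β}, {α, γ}, X }

Derivation:
Seed the family with 𝒢 together with ∅ and X: { {}, {β}, {α, γ}, X }.
Step 1: no new sets; the family is a σ-algebra.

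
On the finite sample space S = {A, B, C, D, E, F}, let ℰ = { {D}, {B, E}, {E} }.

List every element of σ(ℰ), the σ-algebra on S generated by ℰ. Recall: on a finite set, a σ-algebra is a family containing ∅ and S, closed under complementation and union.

Seed the family with ℰ together with ∅ and S: { ∅, {D}, {E}, {B, E}, S }.
Iteration 1: 5 new —
  {D, E}  = {D} ∪ {E}
  {B, D, E}  = {B, E} ∪ {D}
  {A, C, D, F}  = {B, E}ᶜ
  {A, B, C, D, F}  = {E}ᶜ
  {A, B, C, E, F}  = {D}ᶜ
  |family| = 10
Iteration 2: +3 →
  {A, C, F}  = {B, D, E}ᶜ
  {A, B, C, F}  = {D, E}ᶜ
  {A, C, D, E, F}  = {E} ∪ {A, C, D, F}
  |family| = 13
Iteration 3. New:
  {B}  = {A, C, D, E, F}ᶜ
  {A, C, E, F}  = {A, C, F} ∪ {E}
  |family| = 15
Iteration 4: 1 new —
  {B, D}  = {A, C, E, F}ᶜ
  |family| = 16
Iteration 5: stable.

Therefore σ(ℰ) = { ∅, {B}, {D}, {E}, {B, D}, {B, E}, {D, E}, {A, C, F}, {B, D, E}, {A, B, C, F}, {A, C, D, F}, {A, C, E, F}, {A, B, C, D, F}, {A, B, C, E, F}, {A, C, D, E, F}, S } (|σ(ℰ)| = 16).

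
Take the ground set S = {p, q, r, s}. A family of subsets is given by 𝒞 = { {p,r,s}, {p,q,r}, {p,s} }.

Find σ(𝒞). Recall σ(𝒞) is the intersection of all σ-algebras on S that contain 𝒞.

Seed the family with 𝒞 together with ∅ and S: { {}, {p,s}, {p,q,r}, {p,r,s}, S }.
Iteration 1. New:
  {q}  = complement {p,r,s}
  {s}  = complement {p,q,r}
  {q,r}  = complement {p,s}
  — 8 sets.
Iteration 2: +3 →
  {q,s}  = {s} ∪ {q}
  {p,q,s}  = {q} ∪ {p,s}
  {q,r,s}  = {s} ∪ {q,r}
  — 11 sets.
Iteration 3 (3 new):
  {p}  = complement {q,r,s}
  {r}  = complement {p,q,s}
  {p,r}  = complement {q,s}
  — 14 sets.
Iteration 4. New:
  {p,q}  = {q} ∪ {p}
  {r,s}  = {r} ∪ {s}
  — 16 sets.
Iteration 5: already closed under ᶜ and ∪.

Hence σ(𝒞) has 16 members: { {}, {p}, {q}, {r}, {s}, {p,q}, {p,r}, {p,s}, {q,r}, {q,s}, {r,s}, {p,q,r}, {p,q,s}, {p,r,s}, {q,r,s}, S }.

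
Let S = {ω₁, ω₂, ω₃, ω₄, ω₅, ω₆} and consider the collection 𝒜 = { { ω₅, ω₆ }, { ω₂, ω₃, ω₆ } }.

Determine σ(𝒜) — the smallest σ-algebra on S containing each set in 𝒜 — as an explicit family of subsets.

Initial family (4 sets): { ∅, { ω₅, ω₆ }, { ω₂, ω₃, ω₆ }, S }.
Pass 1: 3 new —
  { ω₁, ω₄, ω₅ }  = S∖{ ω₂, ω₃, ω₆ }
  { ω₁, ω₂, ω₃, ω₄ }  = S∖{ ω₅, ω₆ }
  { ω₂, ω₃, ω₅, ω₆ }  = { ω₅, ω₆ } ∪ { ω₂, ω₃, ω₆ }
Pass 2: +4 →
  { ω₁, ω₄ }  = S∖{ ω₂, ω₃, ω₅, ω₆ }
  { ω₁, ω₄, ω₅, ω₆ }  = { ω₁, ω₄, ω₅ } ∪ { ω₅, ω₆ }
  { ω₁, ω₂, ω₃, ω₄, ω₅ }  = { ω₁, ω₄, ω₅ } ∪ { ω₁, ω₂, ω₃, ω₄ }
  { ω₁, ω₂, ω₃, ω₄, ω₆ }  = { ω₂, ω₃, ω₆ } ∪ { ω₁, ω₂, ω₃, ω₄ }
Pass 3: 3 new —
  { ω₅ }  = S∖{ ω₁, ω₂, ω₃, ω₄, ω₆ }
  { ω₆ }  = S∖{ ω₁, ω₂, ω₃, ω₄, ω₅ }
  { ω₂, ω₃ }  = S∖{ ω₁, ω₄, ω₅, ω₆ }
Pass 4. New:
  { ω₁, ω₄, ω₆ }  = { ω₁, ω₄ } ∪ { ω₆ }
  { ω₂, ω₃, ω₅ }  = { ω₂, ω₃ } ∪ { ω₅ }
After Pass 5 the family is unchanged; done.

Therefore σ(𝒜) = { ∅, { ω₅ }, { ω₆ }, { ω₁, ω₄ }, { ω₂, ω₃ }, { ω₅, ω₆ }, { ω₁, ω₄, ω₅ }, { ω₁, ω₄, ω₆ }, { ω₂, ω₃, ω₅ }, { ω₂, ω₃, ω₆ }, { ω₁, ω₂, ω₃, ω₄ }, { ω₁, ω₄, ω₅, ω₆ }, { ω₂, ω₃, ω₅, ω₆ }, { ω₁, ω₂, ω₃, ω₄, ω₅ }, { ω₁, ω₂, ω₃, ω₄, ω₆ }, S } (|σ(𝒜)| = 16).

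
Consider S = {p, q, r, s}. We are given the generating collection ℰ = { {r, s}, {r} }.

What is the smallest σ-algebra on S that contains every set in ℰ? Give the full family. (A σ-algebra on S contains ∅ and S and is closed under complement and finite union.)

|σ(ℰ)| = 8.  σ(ℰ) = { {}, {r}, {s}, {p, q}, {r, s}, {p, q, r}, {p, q, s}, S }

Trace:
Begin from { {}, {r}, {r, s}, S } (that is, ℰ plus ∅ and S).
Iteration 1: 2 new —
  {p, q}  = {r, s}ᶜ
  {p, q, s}  = {r}ᶜ
Iteration 2 (1 new):
  {p, q, r}  = {r} ∪ {p, q}
Iteration 3 (1 new):
  {s}  = {p, q, r}ᶜ
Iteration 4: closed — nothing new.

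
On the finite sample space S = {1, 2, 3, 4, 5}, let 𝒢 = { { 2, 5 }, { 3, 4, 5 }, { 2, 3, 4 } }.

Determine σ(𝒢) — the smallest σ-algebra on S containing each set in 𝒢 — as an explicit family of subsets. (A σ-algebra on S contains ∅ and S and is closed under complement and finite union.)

|σ(𝒢)| = 16.  σ(𝒢) = { {  }, { 1 }, { 2 }, { 5 }, { 1, 2 }, { 1, 5 }, { 2, 5 }, { 3, 4 }, { 1, 2, 5 }, { 1, 3, 4 }, { 2, 3, 4 }, { 3, 4, 5 }, { 1, 2, 3, 4 }, { 1, 3, 4, 5 }, { 2, 3, 4, 5 }, S }

Trace:
Take S₀ = 𝒢 ∪ {∅, S} = { {  }, { 2, 5 }, { 2, 3, 4 }, { 3, 4, 5 }, S }.
Iteration 1: +4 →
  { 1, 2 }  = ᶜ of { 3, 4, 5 }
  { 1, 5 }  = ᶜ of { 2, 3, 4 }
  { 1, 3, 4 }  = ᶜ of { 2, 5 }
  { 2, 3, 4, 5 }  = { 2, 5 } ∪ { 3, 4, 5 }
  [9 total]
Iteration 2 adds 4:
  { 1 }  = ᶜ of { 2, 3, 4, 5 }
  { 1, 2, 5 }  = { 2, 5 } ∪ { 1, 2 }
  { 1, 2, 3, 4 }  = { 2, 3, 4 } ∪ { 1, 2 }
  { 1, 3, 4, 5 }  = { 3, 4, 5 } ∪ { 1, 3, 4 }
  [13 total]
Iteration 3: +3 →
  { 2 }  = ᶜ of { 1, 3, 4, 5 }
  { 5 }  = ᶜ of { 1, 2, 3, 4 }
  { 3, 4 }  = ᶜ of { 1, 2, 5 }
  [16 total]
Iteration 4: closed — nothing new.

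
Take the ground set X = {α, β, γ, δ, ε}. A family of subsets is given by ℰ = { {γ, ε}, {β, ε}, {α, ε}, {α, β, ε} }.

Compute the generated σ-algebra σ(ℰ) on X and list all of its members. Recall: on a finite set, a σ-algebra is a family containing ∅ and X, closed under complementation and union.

Start: ℰ ∪ {∅, X} = { ∅, {α, ε}, {β, ε}, {γ, ε}, {α, β, ε}, X }.
Iteration 1: +7 →
  {γ, δ}  = complement {α, β, ε}
  {α, β, δ}  = complement {γ, ε}
  {α, γ, δ}  = complement {β, ε}
  {α, γ, ε}  = {α, ε} ∪ {γ, ε}
  {β, γ, δ}  = complement {α, ε}
  {β, γ, ε}  = {β, ε} ∪ {γ, ε}
  {α, β, γ, ε}  = {α, β, ε} ∪ {γ, ε}
Iteration 2: +8 →
  {δ}  = complement {α, β, γ, ε}
  {α, δ}  = complement {β, γ, ε}
  {β, δ}  = complement {α, γ, ε}
  {γ, δ, ε}  = {γ, δ} ∪ {γ, ε}
  {α, β, γ, δ}  = {γ, δ} ∪ {α, β, δ}
  {α, β, δ, ε}  = {β, ε} ∪ {α, β, δ}
  {α, γ, δ, ε}  = {γ, δ} ∪ {α, γ, ε}
  {β, γ, δ, ε}  = {β, ε} ∪ {γ, δ}
Iteration 3 adds 7:
  {α}  = complement {β, γ, δ, ε}
  {β}  = complement {α, γ, δ, ε}
  {γ}  = complement {α, β, δ, ε}
  {ε}  = complement {α, β, γ, δ}
  {α, β}  = complement {γ, δ, ε}
  {α, δ, ε}  = {α, δ} ∪ {α, ε}
  {β, δ, ε}  = {β, ε} ∪ {β, δ}
Iteration 4. New:
  {α, γ}  = complement {β, δ, ε}
  {β, γ}  = complement {α, δ, ε}
  {δ, ε}  = {ε} ∪ {δ}
  {α, β, γ}  = {α, β} ∪ {γ}
After Iteration 5 the family is unchanged; done.

σ(ℰ) = { ∅, {α}, {β}, {γ}, {δ}, {ε}, {α, β}, {α, γ}, {α, δ}, {α, ε}, {β, γ}, {β, δ}, {β, ε}, {γ, δ}, {γ, ε}, {δ, ε}, {α, β, γ}, {α, β, δ}, {α, β, ε}, {α, γ, δ}, {α, γ, ε}, {α, δ, ε}, {β, γ, δ}, {β, γ, ε}, {β, δ, ε}, {γ, δ, ε}, {α, β, γ, δ}, {α, β, γ, ε}, {α, β, δ, ε}, {α, γ, δ, ε}, {β, γ, δ, ε}, X }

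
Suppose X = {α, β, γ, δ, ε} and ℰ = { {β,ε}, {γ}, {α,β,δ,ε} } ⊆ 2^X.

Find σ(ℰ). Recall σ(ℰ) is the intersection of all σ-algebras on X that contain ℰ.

σ(ℰ) (8 sets): { {}, {γ}, {α,δ}, {β,ε}, {α,γ,δ}, {β,γ,ε}, {α,β,δ,ε}, X }

Check:
Start: ℰ ∪ {∅, X} = { {}, {γ}, {β,ε}, {α,β,δ,ε}, X }.
Iteration 1 adds 2:
  {α,γ,δ}  = X∖{β,ε}
  {β,γ,ε}  = {γ} ∪ {β,ε}
Iteration 2 adds 1:
  {α,δ}  = X∖{β,γ,ε}
Iteration 3: no new sets; the family is a σ-algebra.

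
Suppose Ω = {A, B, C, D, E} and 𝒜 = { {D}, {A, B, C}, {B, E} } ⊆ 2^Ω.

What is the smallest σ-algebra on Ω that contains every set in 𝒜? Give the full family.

Seed the family with 𝒜 together with ∅ and Ω: { {}, {D}, {B, E}, {A, B, C}, Ω }.
Round 1 adds 5:
  {D, E}  = complement {A, B, C}
  {A, C, D}  = complement {B, E}
  {B, D, E}  = {B, E} ∪ {D}
  {A, B, C, D}  = {A, B, C} ∪ {D}
  {A, B, C, E}  = complement {D}
  [10 total]
Round 2 (3 new):
  {E}  = complement {A, B, C, D}
  {A, C}  = complement {B, D, E}
  {A, C, D, E}  = {D, E} ∪ {A, C, D}
  [13 total]
Round 3. New:
  {B}  = complement {A, C, D, E}
  {A, C, E}  = {A, C} ∪ {E}
  [15 total]
Round 4 adds 1:
  {B, D}  = complement {A, C, E}
  [16 total]
Round 5: no new sets; the family is a σ-algebra.

σ(𝒜) = { {}, {B}, {D}, {E}, {A, C}, {B, D}, {B, E}, {D, E}, {A, B, C}, {A, C, D}, {A, C, E}, {B, D, E}, {A, B, C, D}, {A, B, C, E}, {A, C, D, E}, Ω }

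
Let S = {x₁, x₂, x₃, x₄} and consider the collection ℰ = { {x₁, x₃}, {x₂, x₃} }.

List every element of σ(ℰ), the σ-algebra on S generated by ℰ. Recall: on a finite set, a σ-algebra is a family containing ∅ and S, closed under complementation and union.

Start: ℰ ∪ {∅, S} = { ∅, {x₁, x₃}, {x₂, x₃}, S }.
Iteration 1 (3 new):
  {x₁, x₄}  = complement {x₂, x₃}
  {x₂, x₄}  = complement {x₁, x₃}
  {x₁, x₂, x₃}  = {x₁, x₃} ∪ {x₂, x₃}
  (now 7)
Iteration 2: +4 →
  {x₄}  = complement {x₁, x₂, x₃}
  {x₁, x₂, x₄}  = {x₁, x₄} ∪ {x₂, x₄}
  {x₁, x₃, x₄}  = {x₁, x₄} ∪ {x₁, x₃}
  {x₂, x₃, x₄}  = {x₂, x₃} ∪ {x₂, x₄}
  (now 11)
Iteration 3. New:
  {x₁}  = complement {x₂, x₃, x₄}
  {x₂}  = complement {x₁, x₃, x₄}
  {x₃}  = complement {x₁, x₂, x₄}
  (now 14)
Iteration 4. New:
  {x₁, x₂}  = {x₂} ∪ {x₁}
  {x₃, x₄}  = {x₃} ∪ {x₄}
  (now 16)
Iteration 5: no new sets; the family is a σ-algebra.

Hence σ(ℰ) has 16 members: { ∅, {x₁}, {x₂}, {x₃}, {x₄}, {x₁, x₂}, {x₁, x₃}, {x₁, x₄}, {x₂, x₃}, {x₂, x₄}, {x₃, x₄}, {x₁, x₂, x₃}, {x₁, x₂, x₄}, {x₁, x₃, x₄}, {x₂, x₃, x₄}, S }.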